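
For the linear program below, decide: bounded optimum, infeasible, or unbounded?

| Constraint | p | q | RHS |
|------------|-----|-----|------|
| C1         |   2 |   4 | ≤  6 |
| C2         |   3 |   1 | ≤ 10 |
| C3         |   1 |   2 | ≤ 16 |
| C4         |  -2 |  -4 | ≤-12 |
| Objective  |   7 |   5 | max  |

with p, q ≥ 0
C1 requires 2p + 4q ≤ 6, while C4 (-2p - 4q ≤ -12) is equivalent to 2p + 4q ≥ 12. Together they would need 12 ≤ 2p + 4q ≤ 6, which is impossible since 12 > 6. No point satisfies all constraints.

Infeasible: no point satisfies all constraints simultaneously.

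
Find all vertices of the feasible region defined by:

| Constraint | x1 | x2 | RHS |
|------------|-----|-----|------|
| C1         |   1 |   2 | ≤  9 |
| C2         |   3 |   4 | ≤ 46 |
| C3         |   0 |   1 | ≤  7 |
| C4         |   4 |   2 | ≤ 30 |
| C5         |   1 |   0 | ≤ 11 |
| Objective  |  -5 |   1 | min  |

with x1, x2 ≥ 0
Each vertex is the intersection of two constraint boundaries that also satisfies all remaining constraints:
  x1 = 0 and x2 = 0 → (0, 0)
  4x1 + 2x2 = 30 and x2 = 0 → (7.5, 0)
  x1 + 2x2 = 9 and 4x1 + 2x2 = 30 → (7, 1)
  x1 + 2x2 = 9 and x1 = 0 → (0, 4.5)

Vertices: (0, 0), (7.5, 0), (7, 1), (0, 4.5)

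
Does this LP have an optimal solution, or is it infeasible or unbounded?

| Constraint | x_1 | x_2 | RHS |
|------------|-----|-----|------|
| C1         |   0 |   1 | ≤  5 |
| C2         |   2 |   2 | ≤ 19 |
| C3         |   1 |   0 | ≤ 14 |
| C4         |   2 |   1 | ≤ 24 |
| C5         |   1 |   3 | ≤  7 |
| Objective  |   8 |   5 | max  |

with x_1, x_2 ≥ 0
The point (7, 0) satisfies every constraint, so the LP is feasible; the constraints give x_1 ≤ 14 and x_2 ≤ 5, which with x_1, x_2 ≥ 0 keep the feasible region inside a bounded box. A feasible, bounded LP attains a finite optimum at a vertex.

Evaluating z = 8x_1 + 5x_2 at each vertex:
  (0, 0): z = 0
  (7, 0): z = 56
  (0, 2.333): z = 11.67

The LP has an optimal solution: (7, 0) with z = 56.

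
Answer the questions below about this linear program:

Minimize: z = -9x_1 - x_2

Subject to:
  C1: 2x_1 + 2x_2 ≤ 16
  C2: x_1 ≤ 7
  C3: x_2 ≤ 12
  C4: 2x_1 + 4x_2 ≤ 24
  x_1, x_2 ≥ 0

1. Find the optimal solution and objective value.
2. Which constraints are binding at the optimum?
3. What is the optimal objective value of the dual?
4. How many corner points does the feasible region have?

1. x_1 = 7, x_2 = 1, z = -64
2. C1, C2
3. -64 (by strong duality, equal to the primal optimum)
4. 5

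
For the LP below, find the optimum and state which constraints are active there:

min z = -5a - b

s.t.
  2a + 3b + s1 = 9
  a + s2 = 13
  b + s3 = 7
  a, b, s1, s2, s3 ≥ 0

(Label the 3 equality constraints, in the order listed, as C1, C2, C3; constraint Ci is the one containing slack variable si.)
Optimal: a = 4.5, b = 0
Binding: C1, b ≥ 0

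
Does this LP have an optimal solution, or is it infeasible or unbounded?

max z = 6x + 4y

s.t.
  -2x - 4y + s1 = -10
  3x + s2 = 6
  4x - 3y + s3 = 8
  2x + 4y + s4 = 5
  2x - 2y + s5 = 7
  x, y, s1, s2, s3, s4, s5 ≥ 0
The row 2x + 4y + s4 = 5 with s4 ≥ 0 requires 2x + 4y ≤ 5, while the row -2x - 4y + s1 = -10 with s1 ≥ 0 is equivalent to 2x + 4y ≥ 10. Together they would need 10 ≤ 2x + 4y ≤ 5, which is impossible since 10 > 5. No point satisfies all constraints.

The feasible region is empty; the LP is infeasible.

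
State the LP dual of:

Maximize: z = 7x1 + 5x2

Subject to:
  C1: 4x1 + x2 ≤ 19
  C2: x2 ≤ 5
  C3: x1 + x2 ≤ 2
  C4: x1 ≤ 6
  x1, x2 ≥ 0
Minimize: z = 19y1 + 5y2 + 2y3 + 6y4

Subject to:
  C1: -4y1 - y3 - y4 ≤ -7
  C2: -y1 - y2 - y3 ≤ -5
  y1, y2, y3, y4 ≥ 0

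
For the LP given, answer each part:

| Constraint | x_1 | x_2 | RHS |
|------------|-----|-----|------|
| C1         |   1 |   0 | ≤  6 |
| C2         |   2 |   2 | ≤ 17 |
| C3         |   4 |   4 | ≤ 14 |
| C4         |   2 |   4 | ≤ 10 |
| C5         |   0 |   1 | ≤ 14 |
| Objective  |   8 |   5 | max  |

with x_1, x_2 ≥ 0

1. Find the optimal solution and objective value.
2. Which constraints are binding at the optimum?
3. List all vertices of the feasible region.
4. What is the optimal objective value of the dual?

1. x_1 = 3.5, x_2 = 0, z = 28
2. C3, x_2 ≥ 0
3. (0, 0), (3.5, 0), (2, 1.5), (0, 2.5)
4. 28 (by strong duality, equal to the primal optimum)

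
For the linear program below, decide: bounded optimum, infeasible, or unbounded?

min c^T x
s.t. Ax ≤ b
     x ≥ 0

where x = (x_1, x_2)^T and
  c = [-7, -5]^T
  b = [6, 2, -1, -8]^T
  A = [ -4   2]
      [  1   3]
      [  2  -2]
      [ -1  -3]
One constraint requires x_1 + 3x_2 ≤ 2, while the constraint -x_1 - 3x_2 ≤ -8 is equivalent to x_1 + 3x_2 ≥ 8. Together they would need 8 ≤ x_1 + 3x_2 ≤ 2, which is impossible since 8 > 2. No point satisfies all constraints.

Infeasible — the constraint set is empty.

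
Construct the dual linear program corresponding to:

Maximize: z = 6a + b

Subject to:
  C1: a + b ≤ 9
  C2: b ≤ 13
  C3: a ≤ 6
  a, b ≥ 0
Minimize: z = 9y1 + 13y2 + 6y3

Subject to:
  C1: -y1 - y3 ≤ -6
  C2: -y1 - y2 ≤ -1
  y1, y2, y3 ≥ 0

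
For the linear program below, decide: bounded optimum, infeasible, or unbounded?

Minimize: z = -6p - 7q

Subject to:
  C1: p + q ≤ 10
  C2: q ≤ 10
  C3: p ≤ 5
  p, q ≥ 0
The point (0, 10) satisfies every constraint, so the LP is feasible; the constraints give p ≤ 5 and q ≤ 10, which with p, q ≥ 0 keep the feasible region inside a bounded box. A feasible, bounded LP attains a finite optimum at a vertex.

Evaluating z = -6p - 7q at each vertex:
  (0, 0): z = 0
  (5, 0): z = -30
  (5, 5): z = -65
  (0, 10): z = -70

Feasible with finite optimum z* = -70 at (0, 10).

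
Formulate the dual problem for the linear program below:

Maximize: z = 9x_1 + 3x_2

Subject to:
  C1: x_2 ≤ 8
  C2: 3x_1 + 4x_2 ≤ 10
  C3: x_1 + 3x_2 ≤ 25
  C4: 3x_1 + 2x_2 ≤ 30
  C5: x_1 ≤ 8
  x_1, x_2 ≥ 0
Minimize: z = 8y1 + 10y2 + 25y3 + 30y4 + 8y5

Subject to:
  C1: -3y2 - y3 - 3y4 - y5 ≤ -9
  C2: -y1 - 4y2 - 3y3 - 2y4 ≤ -3
  y1, y2, y3, y4, y5 ≥ 0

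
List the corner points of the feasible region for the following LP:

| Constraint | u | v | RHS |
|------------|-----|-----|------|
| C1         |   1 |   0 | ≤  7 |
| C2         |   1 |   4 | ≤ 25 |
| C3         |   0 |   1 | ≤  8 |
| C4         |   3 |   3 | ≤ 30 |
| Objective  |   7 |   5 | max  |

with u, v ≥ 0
Each vertex is the intersection of two constraint boundaries that also satisfies all remaining constraints:
  u = 0 and v = 0 → (0, 0)
  u = 7 and v = 0 → (7, 0)
  u = 7 and 3u + 3v = 30 → (7, 3)
  u + 4v = 25 and 3u + 3v = 30 → (5, 5)
  u + 4v = 25 and u = 0 → (0, 6.25)

Vertices: (0, 0), (7, 0), (7, 3), (5, 5), (0, 6.25)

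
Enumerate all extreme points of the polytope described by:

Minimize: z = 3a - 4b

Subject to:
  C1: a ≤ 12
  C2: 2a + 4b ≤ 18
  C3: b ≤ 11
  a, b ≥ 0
Each vertex is the intersection of two constraint boundaries that also satisfies all remaining constraints:
  a = 0 and b = 0 → (0, 0)
  2a + 4b = 18 and b = 0 → (9, 0)
  2a + 4b = 18 and a = 0 → (0, 4.5)

Vertices: (0, 0), (9, 0), (0, 4.5)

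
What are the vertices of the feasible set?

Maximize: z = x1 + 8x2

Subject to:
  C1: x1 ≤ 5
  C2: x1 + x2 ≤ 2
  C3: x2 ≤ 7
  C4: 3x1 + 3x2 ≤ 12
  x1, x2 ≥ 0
Each vertex is the intersection of two constraint boundaries that also satisfies all remaining constraints:
  x1 = 0 and x2 = 0 → (0, 0)
  x1 + x2 = 2 and x2 = 0 → (2, 0)
  x1 + x2 = 2 and x1 = 0 → (0, 2)

Vertices: (0, 0), (2, 0), (0, 2)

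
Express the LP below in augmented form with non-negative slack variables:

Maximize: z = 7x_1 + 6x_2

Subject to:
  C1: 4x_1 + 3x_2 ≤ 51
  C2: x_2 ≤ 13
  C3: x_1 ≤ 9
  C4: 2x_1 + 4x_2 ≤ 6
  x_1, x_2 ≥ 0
max z = 7x_1 + 6x_2

s.t.
  4x_1 + 3x_2 + s1 = 51
  x_2 + s2 = 13
  x_1 + s3 = 9
  2x_1 + 4x_2 + s4 = 6
  x_1, x_2, s1, s2, s3, s4 ≥ 0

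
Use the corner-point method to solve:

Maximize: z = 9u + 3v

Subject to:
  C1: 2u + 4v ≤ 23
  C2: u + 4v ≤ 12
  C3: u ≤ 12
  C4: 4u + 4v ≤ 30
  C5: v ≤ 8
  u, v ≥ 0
u = 7.5, v = 0, z = 67.5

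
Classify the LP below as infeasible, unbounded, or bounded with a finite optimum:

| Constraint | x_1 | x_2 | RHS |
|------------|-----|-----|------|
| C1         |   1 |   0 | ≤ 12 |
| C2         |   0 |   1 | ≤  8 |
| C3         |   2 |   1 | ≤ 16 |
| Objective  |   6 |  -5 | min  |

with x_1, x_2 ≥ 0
The point (0, 8) satisfies every constraint, so the LP is feasible; the constraints give x_1 ≤ 12 and x_2 ≤ 8, which with x_1, x_2 ≥ 0 keep the feasible region inside a bounded box. A feasible, bounded LP attains a finite optimum at a vertex.

Evaluating z = 6x_1 - 5x_2 at each vertex:
  (0, 0): z = 0
  (8, 0): z = 48
  (4, 8): z = -16
  (0, 8): z = -40

Bounded optimum: z* = -40 at (0, 8).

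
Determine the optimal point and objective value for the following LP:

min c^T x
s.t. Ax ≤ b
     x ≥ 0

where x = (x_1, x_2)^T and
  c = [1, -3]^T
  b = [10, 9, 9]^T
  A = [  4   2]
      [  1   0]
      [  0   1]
x_1 = 0, x_2 = 5, z = -15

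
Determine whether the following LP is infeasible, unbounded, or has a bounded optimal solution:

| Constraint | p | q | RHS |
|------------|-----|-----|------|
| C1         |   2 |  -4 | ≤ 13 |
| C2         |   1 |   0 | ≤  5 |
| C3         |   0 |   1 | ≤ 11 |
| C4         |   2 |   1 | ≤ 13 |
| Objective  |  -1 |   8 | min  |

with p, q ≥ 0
The point (5, 0) satisfies every constraint, so the LP is feasible; the constraints give p ≤ 5 and q ≤ 11, which with p, q ≥ 0 keep the feasible region inside a bounded box. A feasible, bounded LP attains a finite optimum at a vertex.

Evaluating z = -p + 8q at each vertex:
  (0, 0): z = 0
  (5, 0): z = -5
  (5, 3): z = 19
  (1, 11): z = 87
  (0, 11): z = 88

The LP has an optimal solution: (5, 0) with z = -5.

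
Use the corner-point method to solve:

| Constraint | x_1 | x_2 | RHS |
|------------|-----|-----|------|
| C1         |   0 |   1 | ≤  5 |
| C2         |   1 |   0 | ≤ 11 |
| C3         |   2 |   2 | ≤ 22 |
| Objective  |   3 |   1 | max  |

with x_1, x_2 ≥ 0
x_1 = 11, x_2 = 0, z = 33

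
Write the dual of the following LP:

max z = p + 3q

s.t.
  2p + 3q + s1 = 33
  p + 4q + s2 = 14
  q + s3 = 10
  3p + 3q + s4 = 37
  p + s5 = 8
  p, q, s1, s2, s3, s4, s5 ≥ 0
Minimize: z = 33y1 + 14y2 + 10y3 + 37y4 + 8y5

Subject to:
  C1: -2y1 - y2 - 3y4 - y5 ≤ -1
  C2: -3y1 - 4y2 - y3 - 3y4 ≤ -3
  y1, y2, y3, y4, y5 ≥ 0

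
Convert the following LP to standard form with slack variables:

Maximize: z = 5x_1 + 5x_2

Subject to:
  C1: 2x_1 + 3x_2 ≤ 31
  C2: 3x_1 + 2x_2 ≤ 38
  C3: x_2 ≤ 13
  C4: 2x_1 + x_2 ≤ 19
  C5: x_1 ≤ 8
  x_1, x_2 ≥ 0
max z = 5x_1 + 5x_2

s.t.
  2x_1 + 3x_2 + s1 = 31
  3x_1 + 2x_2 + s2 = 38
  x_2 + s3 = 13
  2x_1 + x_2 + s4 = 19
  x_1 + s5 = 8
  x_1, x_2, s1, s2, s3, s4, s5 ≥ 0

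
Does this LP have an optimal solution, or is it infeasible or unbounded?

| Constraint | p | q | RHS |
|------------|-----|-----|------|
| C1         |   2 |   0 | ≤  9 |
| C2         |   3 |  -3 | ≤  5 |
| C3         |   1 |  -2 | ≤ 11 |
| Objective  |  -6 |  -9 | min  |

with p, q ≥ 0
Feasible point: (0, 0) satisfies every constraint, so the LP is feasible.
Direction d = (0, 1): for each constraint row a, a·d ≤ 0 —
  (2)(0) + (0)(1) = 0 ≤ 0
  (3)(0) + (-3)(1) = -3 ≤ 0
  (1)(0) + (-2)(1) = -2 ≤ 0
and d ≥ 0, so (0, 0) + t·d stays feasible for every t ≥ 0. Along this ray z = -6p - 9q changes by -9 per unit t, so z → −∞.

The LP is unbounded; z can be made arbitrarily small.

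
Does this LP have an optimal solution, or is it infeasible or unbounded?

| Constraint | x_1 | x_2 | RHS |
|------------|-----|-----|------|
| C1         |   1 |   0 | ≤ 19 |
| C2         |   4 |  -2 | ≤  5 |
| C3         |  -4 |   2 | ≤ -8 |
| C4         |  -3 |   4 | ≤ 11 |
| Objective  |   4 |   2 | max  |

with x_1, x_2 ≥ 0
C2 requires 4x_1 - 2x_2 ≤ 5, while C3 (-4x_1 + 2x_2 ≤ -8) is equivalent to 4x_1 - 2x_2 ≥ 8. Together they would need 8 ≤ 4x_1 - 2x_2 ≤ 5, which is impossible since 8 > 5. No point satisfies all constraints.

Infeasible — the constraint set is empty.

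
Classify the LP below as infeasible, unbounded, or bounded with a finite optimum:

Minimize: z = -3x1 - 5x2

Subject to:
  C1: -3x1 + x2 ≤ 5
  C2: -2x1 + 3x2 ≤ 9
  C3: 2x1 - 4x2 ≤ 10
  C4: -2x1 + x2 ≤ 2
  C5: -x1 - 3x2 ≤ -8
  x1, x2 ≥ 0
Feasible point: (1, 3) satisfies every constraint, so the LP is feasible.
Direction d = (3, 2): for each constraint row a, a·d ≤ 0 —
  (-3)(3) + (1)(2) = -7 ≤ 0
  (-2)(3) + (3)(2) = 0 ≤ 0
  (2)(3) + (-4)(2) = -2 ≤ 0
  (-2)(3) + (1)(2) = -4 ≤ 0
  (-1)(3) + (-3)(2) = -9 ≤ 0
and d ≥ 0, so (1, 3) + t·d stays feasible for every t ≥ 0. Along this ray z = -3x1 - 5x2 changes by -19 per unit t, so z → −∞.

The LP is unbounded; z can be made arbitrarily small.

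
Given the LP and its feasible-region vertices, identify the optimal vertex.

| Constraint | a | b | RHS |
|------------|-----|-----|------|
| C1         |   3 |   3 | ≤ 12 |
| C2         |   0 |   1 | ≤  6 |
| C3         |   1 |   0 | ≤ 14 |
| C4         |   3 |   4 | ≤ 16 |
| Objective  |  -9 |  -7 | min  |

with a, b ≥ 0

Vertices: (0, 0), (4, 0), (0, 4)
(4, 0) with z = -36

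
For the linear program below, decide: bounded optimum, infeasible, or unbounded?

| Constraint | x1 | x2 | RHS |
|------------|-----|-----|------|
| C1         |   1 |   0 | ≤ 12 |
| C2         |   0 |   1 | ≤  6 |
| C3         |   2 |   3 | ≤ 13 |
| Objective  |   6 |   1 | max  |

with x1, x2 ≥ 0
The point (6.5, 0) satisfies every constraint, so the LP is feasible; the constraints give x1 ≤ 12 and x2 ≤ 6, which with x1, x2 ≥ 0 keep the feasible region inside a bounded box. A feasible, bounded LP attains a finite optimum at a vertex.

Evaluating z = 6x1 + x2 at each vertex:
  (0, 0): z = 0
  (6.5, 0): z = 39
  (0, 4.333): z = 4.333

The LP has an optimal solution: (6.5, 0) with z = 39.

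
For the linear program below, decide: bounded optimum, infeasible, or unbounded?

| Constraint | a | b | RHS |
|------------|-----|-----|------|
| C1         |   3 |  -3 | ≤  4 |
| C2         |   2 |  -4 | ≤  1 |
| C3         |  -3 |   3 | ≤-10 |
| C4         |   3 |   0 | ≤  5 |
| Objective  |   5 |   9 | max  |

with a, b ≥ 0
C1 requires 3a - 3b ≤ 4, while C3 (-3a + 3b ≤ -10) is equivalent to 3a - 3b ≥ 10. Together they would need 10 ≤ 3a - 3b ≤ 4, which is impossible since 10 > 4. No point satisfies all constraints.

The feasible region is empty; the LP is infeasible.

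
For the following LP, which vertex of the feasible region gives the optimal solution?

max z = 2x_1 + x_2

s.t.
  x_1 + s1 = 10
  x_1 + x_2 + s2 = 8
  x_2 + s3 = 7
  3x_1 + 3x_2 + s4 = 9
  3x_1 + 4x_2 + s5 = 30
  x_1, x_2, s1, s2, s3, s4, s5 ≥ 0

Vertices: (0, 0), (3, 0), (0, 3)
Evaluating z = 2x_1 + x_2 at each vertex:
  (0, 0): z = 0
  (3, 0): z = 6
  (0, 3): z = 3

The largest value is z = 6, attained at (3, 0).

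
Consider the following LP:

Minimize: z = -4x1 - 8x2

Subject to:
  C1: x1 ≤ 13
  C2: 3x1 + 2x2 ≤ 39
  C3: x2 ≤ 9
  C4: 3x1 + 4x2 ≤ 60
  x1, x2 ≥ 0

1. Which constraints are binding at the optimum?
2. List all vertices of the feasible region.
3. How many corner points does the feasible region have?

1. C2, C3
2. (0, 0), (13, 0), (7, 9), (0, 9)
3. 4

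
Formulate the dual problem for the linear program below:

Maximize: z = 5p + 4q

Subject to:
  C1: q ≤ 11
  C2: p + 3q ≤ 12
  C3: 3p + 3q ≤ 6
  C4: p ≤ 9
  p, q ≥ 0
Minimize: z = 11y1 + 12y2 + 6y3 + 9y4

Subject to:
  C1: -y2 - 3y3 - y4 ≤ -5
  C2: -y1 - 3y2 - 3y3 ≤ -4
  y1, y2, y3, y4 ≥ 0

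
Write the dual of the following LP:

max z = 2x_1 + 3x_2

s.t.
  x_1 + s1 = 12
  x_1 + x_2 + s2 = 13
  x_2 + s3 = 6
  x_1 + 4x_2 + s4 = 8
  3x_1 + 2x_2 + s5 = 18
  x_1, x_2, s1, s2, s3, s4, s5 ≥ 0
Minimize: z = 12y1 + 13y2 + 6y3 + 8y4 + 18y5

Subject to:
  C1: -y1 - y2 - y4 - 3y5 ≤ -2
  C2: -y2 - y3 - 4y4 - 2y5 ≤ -3
  y1, y2, y3, y4, y5 ≥ 0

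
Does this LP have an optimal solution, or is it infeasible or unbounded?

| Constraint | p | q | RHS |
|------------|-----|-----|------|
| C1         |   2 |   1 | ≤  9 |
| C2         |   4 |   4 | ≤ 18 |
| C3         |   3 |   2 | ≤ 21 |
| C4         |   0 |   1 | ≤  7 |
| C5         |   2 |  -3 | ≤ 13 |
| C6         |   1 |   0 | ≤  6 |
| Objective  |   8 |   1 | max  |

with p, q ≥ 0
The point (4.5, 0) satisfies every constraint, so the LP is feasible; the constraints give p ≤ 6 and q ≤ 7, which with p, q ≥ 0 keep the feasible region inside a bounded box. A feasible, bounded LP attains a finite optimum at a vertex.

Evaluating z = 8p + q at each vertex:
  (0, 0): z = 0
  (4.5, 0): z = 36
  (0, 4.5): z = 4.5

The LP has an optimal solution: (4.5, 0) with z = 36.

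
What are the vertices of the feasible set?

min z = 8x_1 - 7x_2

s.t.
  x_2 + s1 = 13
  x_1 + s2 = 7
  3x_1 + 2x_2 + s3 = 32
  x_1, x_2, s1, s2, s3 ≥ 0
Each vertex is the intersection of two constraint boundaries that also satisfies all remaining constraints:
  x_1 = 0 and x_2 = 0 → (0, 0)
  x_1 = 7 and x_2 = 0 → (7, 0)
  x_1 = 7 and 3x_1 + 2x_2 = 32 → (7, 5.5)
  x_2 = 13 and 3x_1 + 2x_2 = 32 → (2, 13)
  x_2 = 13 and x_1 = 0 → (0, 13)

Vertices: (0, 0), (7, 0), (7, 5.5), (2, 13), (0, 13)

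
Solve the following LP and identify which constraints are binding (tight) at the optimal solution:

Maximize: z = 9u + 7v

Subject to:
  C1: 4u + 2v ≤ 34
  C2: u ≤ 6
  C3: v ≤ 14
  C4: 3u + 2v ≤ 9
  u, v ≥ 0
Optimal: u = 0, v = 4.5
Slack at optimum:
  C1: slack = 25
  C2: slack = 6
  C3: slack = 9.5
  C4: slack = 0 (binding)
  u ≥ 0: u = 0 (binding)
  v ≥ 0: v = 4.5
Binding constraints: C4, u ≥ 0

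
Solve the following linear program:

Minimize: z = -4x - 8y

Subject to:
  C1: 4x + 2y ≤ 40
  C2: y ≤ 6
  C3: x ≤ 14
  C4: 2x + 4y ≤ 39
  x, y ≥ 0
x = 7, y = 6, z = -76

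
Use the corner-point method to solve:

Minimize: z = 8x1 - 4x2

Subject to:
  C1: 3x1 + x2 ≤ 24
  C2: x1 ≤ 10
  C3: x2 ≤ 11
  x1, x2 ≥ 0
Each vertex is the intersection of two constraint boundaries that also satisfies all remaining constraints:
  x1 = 0 and x2 = 0 → (0, 0)
  3x1 + x2 = 24 and x2 = 0 → (8, 0)
  3x1 + x2 = 24 and x2 = 11 → (4.333, 11)
  x2 = 11 and x1 = 0 → (0, 11)

Evaluating z = 8x1 - 4x2 at each vertex:
  (0, 0): z = 0
  (8, 0): z = 64
  (4.333, 11): z = -9.333
  (0, 11): z = -44

The minimum is at (0, 11) with z = -44.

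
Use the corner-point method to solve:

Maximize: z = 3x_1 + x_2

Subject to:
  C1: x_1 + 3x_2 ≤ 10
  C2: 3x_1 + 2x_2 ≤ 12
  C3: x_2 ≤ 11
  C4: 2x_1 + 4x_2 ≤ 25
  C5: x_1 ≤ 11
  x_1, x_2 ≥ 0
x_1 = 4, x_2 = 0, z = 12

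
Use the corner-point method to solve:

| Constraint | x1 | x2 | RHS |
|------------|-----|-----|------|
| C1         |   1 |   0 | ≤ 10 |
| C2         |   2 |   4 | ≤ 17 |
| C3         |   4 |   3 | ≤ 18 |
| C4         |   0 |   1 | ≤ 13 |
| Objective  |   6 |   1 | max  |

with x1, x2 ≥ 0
Each vertex is the intersection of two constraint boundaries that also satisfies all remaining constraints:
  x1 = 0 and x2 = 0 → (0, 0)
  4x1 + 3x2 = 18 and x2 = 0 → (4.5, 0)
  2x1 + 4x2 = 17 and 4x1 + 3x2 = 18 → (2.1, 3.2)
  2x1 + 4x2 = 17 and x1 = 0 → (0, 4.25)

Evaluating z = 6x1 + x2 at each vertex:
  (0, 0): z = 0
  (4.5, 0): z = 27
  (2.1, 3.2): z = 15.8
  (0, 4.25): z = 4.25

The maximum is at (4.5, 0) with z = 27.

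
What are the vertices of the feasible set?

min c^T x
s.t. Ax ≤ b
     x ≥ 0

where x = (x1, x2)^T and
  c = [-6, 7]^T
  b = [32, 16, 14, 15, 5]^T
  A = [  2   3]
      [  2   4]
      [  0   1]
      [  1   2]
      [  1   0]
Each vertex is the intersection of two constraint boundaries that also satisfies all remaining constraints:
  x1 = 0 and x2 = 0 → (0, 0)
  x1 = 5 and x2 = 0 → (5, 0)
  2x1 + 4x2 = 16 and x1 = 5 → (5, 1.5)
  2x1 + 4x2 = 16 and x1 = 0 → (0, 4)

Vertices: (0, 0), (5, 0), (5, 1.5), (0, 4)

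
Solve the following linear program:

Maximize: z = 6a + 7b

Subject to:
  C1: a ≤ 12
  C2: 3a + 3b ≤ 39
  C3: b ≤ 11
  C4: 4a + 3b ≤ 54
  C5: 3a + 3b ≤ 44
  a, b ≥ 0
Each vertex is the intersection of two constraint boundaries that also satisfies all remaining constraints:
  a = 0 and b = 0 → (0, 0)
  a = 12 and b = 0 → (12, 0)
  a = 12 and 3a + 3b = 39 → (12, 1)
  3a + 3b = 39 and b = 11 → (2, 11)
  b = 11 and a = 0 → (0, 11)

Evaluating z = 6a + 7b at each vertex:
  (0, 0): z = 0
  (12, 0): z = 72
  (12, 1): z = 79
  (2, 11): z = 89
  (0, 11): z = 77

The maximum is at (2, 11) with z = 89.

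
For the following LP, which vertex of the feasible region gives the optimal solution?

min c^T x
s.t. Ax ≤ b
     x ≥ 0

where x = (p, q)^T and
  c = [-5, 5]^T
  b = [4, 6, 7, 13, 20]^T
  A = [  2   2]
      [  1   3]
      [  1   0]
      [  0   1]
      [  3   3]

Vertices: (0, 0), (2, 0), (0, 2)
Evaluating z = -5p + 5q at each vertex:
  (0, 0): z = 0
  (2, 0): z = -10
  (0, 2): z = 10

The smallest value is z = -10, attained at (2, 0).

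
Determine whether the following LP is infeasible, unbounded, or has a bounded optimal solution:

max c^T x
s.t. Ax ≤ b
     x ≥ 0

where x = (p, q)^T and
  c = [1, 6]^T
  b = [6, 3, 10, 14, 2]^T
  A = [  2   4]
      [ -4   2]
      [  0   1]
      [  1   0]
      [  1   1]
The point (0, 1.5) satisfies every constraint, so the LP is feasible; the constraints give p ≤ 14 and q ≤ 10, which with p, q ≥ 0 keep the feasible region inside a bounded box. A feasible, bounded LP attains a finite optimum at a vertex.

Feasible with finite optimum z* = 9 at (0, 1.5).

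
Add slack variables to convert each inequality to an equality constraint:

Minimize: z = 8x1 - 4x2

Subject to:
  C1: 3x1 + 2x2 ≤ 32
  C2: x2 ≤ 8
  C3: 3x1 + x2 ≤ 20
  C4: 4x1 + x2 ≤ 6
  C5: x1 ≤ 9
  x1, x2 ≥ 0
min z = 8x1 - 4x2

s.t.
  3x1 + 2x2 + s1 = 32
  x2 + s2 = 8
  3x1 + x2 + s3 = 20
  4x1 + x2 + s4 = 6
  x1 + s5 = 9
  x1, x2, s1, s2, s3, s4, s5 ≥ 0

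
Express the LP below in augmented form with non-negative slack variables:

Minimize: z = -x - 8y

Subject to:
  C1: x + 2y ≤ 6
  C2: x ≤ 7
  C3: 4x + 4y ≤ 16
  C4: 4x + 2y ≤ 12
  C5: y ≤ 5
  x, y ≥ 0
min z = -x - 8y

s.t.
  x + 2y + s1 = 6
  x + s2 = 7
  4x + 4y + s3 = 16
  4x + 2y + s4 = 12
  y + s5 = 5
  x, y, s1, s2, s3, s4, s5 ≥ 0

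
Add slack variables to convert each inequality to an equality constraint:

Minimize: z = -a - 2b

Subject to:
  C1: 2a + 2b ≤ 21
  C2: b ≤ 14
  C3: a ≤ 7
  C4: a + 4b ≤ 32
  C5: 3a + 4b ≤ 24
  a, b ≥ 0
min z = -a - 2b

s.t.
  2a + 2b + s1 = 21
  b + s2 = 14
  a + s3 = 7
  a + 4b + s4 = 32
  3a + 4b + s5 = 24
  a, b, s1, s2, s3, s4, s5 ≥ 0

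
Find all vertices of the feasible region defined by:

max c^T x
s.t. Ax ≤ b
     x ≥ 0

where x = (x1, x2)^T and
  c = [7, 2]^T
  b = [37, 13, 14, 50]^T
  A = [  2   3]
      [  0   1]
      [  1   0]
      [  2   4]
Each vertex is the intersection of two constraint boundaries that also satisfies all remaining constraints:
  x1 = 0 and x2 = 0 → (0, 0)
  x1 = 14 and x2 = 0 → (14, 0)
  2x1 + 3x2 = 37 and x1 = 14 → (14, 3)
  2x1 + 3x2 = 37 and x1 = 0 → (0, 12.33)

Vertices: (0, 0), (14, 0), (14, 3), (0, 12.33)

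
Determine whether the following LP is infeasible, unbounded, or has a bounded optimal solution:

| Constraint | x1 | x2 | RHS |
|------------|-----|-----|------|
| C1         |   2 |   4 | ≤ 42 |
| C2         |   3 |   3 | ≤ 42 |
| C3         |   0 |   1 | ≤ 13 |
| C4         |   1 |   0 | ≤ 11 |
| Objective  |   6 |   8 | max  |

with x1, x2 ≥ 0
The point (7, 7) satisfies every constraint, so the LP is feasible; the constraints give x1 ≤ 11 and x2 ≤ 13, which with x1, x2 ≥ 0 keep the feasible region inside a bounded box. A feasible, bounded LP attains a finite optimum at a vertex.

The LP has an optimal solution: (7, 7) with z = 98.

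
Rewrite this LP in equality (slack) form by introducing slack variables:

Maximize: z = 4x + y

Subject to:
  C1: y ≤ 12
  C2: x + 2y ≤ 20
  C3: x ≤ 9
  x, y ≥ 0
max z = 4x + y

s.t.
  y + s1 = 12
  x + 2y + s2 = 20
  x + s3 = 9
  x, y, s1, s2, s3 ≥ 0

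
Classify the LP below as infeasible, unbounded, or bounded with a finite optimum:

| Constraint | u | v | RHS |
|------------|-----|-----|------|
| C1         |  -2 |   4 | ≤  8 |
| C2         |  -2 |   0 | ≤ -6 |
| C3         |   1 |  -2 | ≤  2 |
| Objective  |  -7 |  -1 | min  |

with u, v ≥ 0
Feasible point: (3, 1) satisfies every constraint, so the LP is feasible.
Direction d = (2, 1): for each constraint row a, a·d ≤ 0 —
  (-2)(2) + (4)(1) = 0 ≤ 0
  (-2)(2) + (0)(1) = -4 ≤ 0
  (1)(2) + (-2)(1) = 0 ≤ 0
and d ≥ 0, so (3, 1) + t·d stays feasible for every t ≥ 0. Along this ray z = -7u - v changes by -15 per unit t, so z → −∞.

The LP is unbounded; z can be made arbitrarily small.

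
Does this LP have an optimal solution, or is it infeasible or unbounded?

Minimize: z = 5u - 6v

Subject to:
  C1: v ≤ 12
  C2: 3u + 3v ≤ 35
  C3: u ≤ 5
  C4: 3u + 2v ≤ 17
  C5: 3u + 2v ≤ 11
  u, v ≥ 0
The point (0, 5.5) satisfies every constraint, so the LP is feasible; the constraints give u ≤ 5 and v ≤ 12, which with u, v ≥ 0 keep the feasible region inside a bounded box. A feasible, bounded LP attains a finite optimum at a vertex.

Feasible with finite optimum z* = -33 at (0, 5.5).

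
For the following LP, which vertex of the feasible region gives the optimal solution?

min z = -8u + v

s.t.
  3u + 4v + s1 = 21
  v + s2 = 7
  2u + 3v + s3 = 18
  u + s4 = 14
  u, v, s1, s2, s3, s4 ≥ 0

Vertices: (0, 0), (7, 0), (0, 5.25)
(7, 0) with z = -56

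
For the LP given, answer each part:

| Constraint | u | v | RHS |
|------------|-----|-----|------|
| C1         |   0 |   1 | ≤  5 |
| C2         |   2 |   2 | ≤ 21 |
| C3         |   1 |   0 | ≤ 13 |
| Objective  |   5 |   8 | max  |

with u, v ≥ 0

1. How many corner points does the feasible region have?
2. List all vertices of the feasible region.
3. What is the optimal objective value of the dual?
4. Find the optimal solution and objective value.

1. 4
2. (0, 0), (10.5, 0), (5.5, 5), (0, 5)
3. 67.5 (by strong duality, equal to the primal optimum)
4. u = 5.5, v = 5, z = 67.5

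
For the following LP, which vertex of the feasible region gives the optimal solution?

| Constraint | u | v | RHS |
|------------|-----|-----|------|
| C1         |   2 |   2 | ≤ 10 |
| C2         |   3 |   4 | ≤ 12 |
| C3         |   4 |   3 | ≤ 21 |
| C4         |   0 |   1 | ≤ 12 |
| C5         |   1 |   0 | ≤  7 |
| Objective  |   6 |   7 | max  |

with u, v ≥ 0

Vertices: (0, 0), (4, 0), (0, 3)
Evaluating z = 6u + 7v at each vertex:
  (0, 0): z = 0
  (4, 0): z = 24
  (0, 3): z = 21

The largest value is z = 24, attained at (4, 0).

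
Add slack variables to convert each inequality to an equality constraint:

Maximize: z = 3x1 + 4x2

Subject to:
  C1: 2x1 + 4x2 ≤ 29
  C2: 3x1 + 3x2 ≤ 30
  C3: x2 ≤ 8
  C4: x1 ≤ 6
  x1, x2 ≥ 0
max z = 3x1 + 4x2

s.t.
  2x1 + 4x2 + s1 = 29
  3x1 + 3x2 + s2 = 30
  x2 + s3 = 8
  x1 + s4 = 6
  x1, x2, s1, s2, s3, s4 ≥ 0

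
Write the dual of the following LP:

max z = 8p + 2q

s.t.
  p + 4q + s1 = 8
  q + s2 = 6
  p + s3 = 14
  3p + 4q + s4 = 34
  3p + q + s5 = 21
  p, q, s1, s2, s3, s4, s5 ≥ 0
Minimize: z = 8y1 + 6y2 + 14y3 + 34y4 + 21y5

Subject to:
  C1: -y1 - y3 - 3y4 - 3y5 ≤ -8
  C2: -4y1 - y2 - 4y4 - y5 ≤ -2
  y1, y2, y3, y4, y5 ≥ 0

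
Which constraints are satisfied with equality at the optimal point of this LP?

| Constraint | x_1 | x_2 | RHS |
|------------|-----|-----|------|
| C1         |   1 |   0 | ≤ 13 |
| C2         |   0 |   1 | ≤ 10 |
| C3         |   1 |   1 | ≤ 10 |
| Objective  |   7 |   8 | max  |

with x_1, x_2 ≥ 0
Optimal: x_1 = 0, x_2 = 10
Slack at optimum:
  C1: slack = 13
  C2: slack = 0 (binding)
  C3: slack = 0 (binding)
  x_1 ≥ 0: x_1 = 0 (binding)
  x_2 ≥ 0: x_2 = 10
Binding constraints: C2, C3, x_1 ≥ 0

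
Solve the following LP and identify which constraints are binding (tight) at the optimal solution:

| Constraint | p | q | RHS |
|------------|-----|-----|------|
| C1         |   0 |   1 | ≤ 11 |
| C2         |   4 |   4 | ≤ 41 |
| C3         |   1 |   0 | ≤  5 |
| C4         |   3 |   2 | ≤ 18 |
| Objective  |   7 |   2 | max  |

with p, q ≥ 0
Optimal: p = 5, q = 1.5
Slack at optimum:
  C1: slack = 9.5
  C2: slack = 15
  C3: slack = 0 (binding)
  C4: slack = 0 (binding)
  p ≥ 0: p = 5
  q ≥ 0: q = 1.5
Binding constraints: C3, C4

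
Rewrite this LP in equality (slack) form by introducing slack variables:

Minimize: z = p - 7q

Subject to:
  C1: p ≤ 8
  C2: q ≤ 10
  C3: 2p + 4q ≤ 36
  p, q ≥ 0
min z = p - 7q

s.t.
  p + s1 = 8
  q + s2 = 10
  2p + 4q + s3 = 36
  p, q, s1, s2, s3 ≥ 0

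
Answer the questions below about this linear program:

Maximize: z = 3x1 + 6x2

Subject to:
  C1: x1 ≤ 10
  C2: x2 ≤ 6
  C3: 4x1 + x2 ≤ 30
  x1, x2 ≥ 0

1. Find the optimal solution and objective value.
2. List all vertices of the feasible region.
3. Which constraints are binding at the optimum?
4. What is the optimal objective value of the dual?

1. x1 = 6, x2 = 6, z = 54
2. (0, 0), (7.5, 0), (6, 6), (0, 6)
3. C2, C3
4. 54 (by strong duality, equal to the primal optimum)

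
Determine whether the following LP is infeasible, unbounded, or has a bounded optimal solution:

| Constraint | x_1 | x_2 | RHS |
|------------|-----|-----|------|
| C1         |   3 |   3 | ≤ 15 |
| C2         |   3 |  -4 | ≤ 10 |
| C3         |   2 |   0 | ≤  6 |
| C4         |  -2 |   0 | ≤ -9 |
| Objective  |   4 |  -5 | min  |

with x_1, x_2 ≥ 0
C3 requires 2x_1 ≤ 6, while C4 (-2x_1 ≤ -9) is equivalent to 2x_1 ≥ 9. Together they would need 9 ≤ 2x_1 ≤ 6, which is impossible since 9 > 6. No point satisfies all constraints.

Infeasible: no point satisfies all constraints simultaneously.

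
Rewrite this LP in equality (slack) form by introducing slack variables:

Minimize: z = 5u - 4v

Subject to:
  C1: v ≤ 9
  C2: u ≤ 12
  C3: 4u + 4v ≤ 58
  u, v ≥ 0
min z = 5u - 4v

s.t.
  v + s1 = 9
  u + s2 = 12
  4u + 4v + s3 = 58
  u, v, s1, s2, s3 ≥ 0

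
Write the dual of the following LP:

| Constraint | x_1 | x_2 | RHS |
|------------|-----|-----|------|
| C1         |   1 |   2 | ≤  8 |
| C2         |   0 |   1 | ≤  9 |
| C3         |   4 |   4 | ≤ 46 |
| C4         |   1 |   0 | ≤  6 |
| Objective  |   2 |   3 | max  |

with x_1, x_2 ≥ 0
Minimize: z = 8y1 + 9y2 + 46y3 + 6y4

Subject to:
  C1: -y1 - 4y3 - y4 ≤ -2
  C2: -2y1 - y2 - 4y3 ≤ -3
  y1, y2, y3, y4 ≥ 0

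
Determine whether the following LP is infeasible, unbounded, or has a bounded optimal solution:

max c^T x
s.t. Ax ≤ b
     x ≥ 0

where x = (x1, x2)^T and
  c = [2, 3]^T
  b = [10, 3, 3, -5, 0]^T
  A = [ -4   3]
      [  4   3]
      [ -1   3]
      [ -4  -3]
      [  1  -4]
One constraint requires 4x1 + 3x2 ≤ 3, while the constraint -4x1 - 3x2 ≤ -5 is equivalent to 4x1 + 3x2 ≥ 5. Together they would need 5 ≤ 4x1 + 3x2 ≤ 3, which is impossible since 5 > 3. No point satisfies all constraints.

The feasible region is empty; the LP is infeasible.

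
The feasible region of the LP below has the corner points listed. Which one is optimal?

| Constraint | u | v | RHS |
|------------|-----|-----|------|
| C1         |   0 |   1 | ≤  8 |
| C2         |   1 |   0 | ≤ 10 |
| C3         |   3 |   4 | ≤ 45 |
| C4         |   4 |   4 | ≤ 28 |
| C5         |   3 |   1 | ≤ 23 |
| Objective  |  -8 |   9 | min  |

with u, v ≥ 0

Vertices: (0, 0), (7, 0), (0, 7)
Evaluating z = -8u + 9v at each vertex:
  (0, 0): z = 0
  (7, 0): z = -56
  (0, 7): z = 63

The smallest value is z = -56, attained at (7, 0).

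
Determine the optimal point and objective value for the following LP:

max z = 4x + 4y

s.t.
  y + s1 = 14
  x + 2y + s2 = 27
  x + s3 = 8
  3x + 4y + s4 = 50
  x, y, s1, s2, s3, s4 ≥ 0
x = 8, y = 6.5, z = 58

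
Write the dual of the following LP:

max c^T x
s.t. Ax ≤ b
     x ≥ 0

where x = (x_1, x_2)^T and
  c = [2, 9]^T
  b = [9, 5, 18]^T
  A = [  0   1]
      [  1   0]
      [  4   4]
Minimize: z = 9y1 + 5y2 + 18y3

Subject to:
  C1: -y2 - 4y3 ≤ -2
  C2: -y1 - 4y3 ≤ -9
  y1, y2, y3 ≥ 0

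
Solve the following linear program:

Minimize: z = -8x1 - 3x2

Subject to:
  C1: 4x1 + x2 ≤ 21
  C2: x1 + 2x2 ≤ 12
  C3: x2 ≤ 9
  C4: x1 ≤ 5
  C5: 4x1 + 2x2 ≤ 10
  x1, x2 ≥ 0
Each vertex is the intersection of two constraint boundaries that also satisfies all remaining constraints:
  x1 = 0 and x2 = 0 → (0, 0)
  4x1 + 2x2 = 10 and x2 = 0 → (2.5, 0)
  4x1 + 2x2 = 10 and x1 = 0 → (0, 5)

Evaluating z = -8x1 - 3x2 at each vertex:
  (0, 0): z = 0
  (2.5, 0): z = -20
  (0, 5): z = -15

The minimum is at (2.5, 0) with z = -20.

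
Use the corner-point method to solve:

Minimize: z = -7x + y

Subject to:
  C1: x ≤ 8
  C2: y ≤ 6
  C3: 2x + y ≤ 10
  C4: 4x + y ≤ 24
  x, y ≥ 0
Each vertex is the intersection of two constraint boundaries that also satisfies all remaining constraints:
  x = 0 and y = 0 → (0, 0)
  2x + y = 10 and y = 0 → (5, 0)
  y = 6 and 2x + y = 10 → (2, 6)
  y = 6 and x = 0 → (0, 6)

Evaluating z = -7x + y at each vertex:
  (0, 0): z = 0
  (5, 0): z = -35
  (2, 6): z = -8
  (0, 6): z = 6

The minimum is at (5, 0) with z = -35.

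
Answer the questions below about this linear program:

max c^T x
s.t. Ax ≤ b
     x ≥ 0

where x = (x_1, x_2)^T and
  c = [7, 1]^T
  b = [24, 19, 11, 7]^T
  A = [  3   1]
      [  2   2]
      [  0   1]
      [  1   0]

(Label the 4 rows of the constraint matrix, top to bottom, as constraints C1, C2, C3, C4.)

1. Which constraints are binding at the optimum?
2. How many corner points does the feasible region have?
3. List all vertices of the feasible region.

1. C2, C4
2. 4
3. (0, 0), (7, 0), (7, 2.5), (0, 9.5)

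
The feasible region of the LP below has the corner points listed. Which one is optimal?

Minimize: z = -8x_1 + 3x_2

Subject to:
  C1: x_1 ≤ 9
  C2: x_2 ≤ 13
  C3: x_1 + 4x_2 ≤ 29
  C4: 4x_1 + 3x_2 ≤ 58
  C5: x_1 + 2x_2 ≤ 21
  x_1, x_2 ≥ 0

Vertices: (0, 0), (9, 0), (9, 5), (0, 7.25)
Evaluating z = -8x_1 + 3x_2 at each vertex:
  (0, 0): z = 0
  (9, 0): z = -72
  (9, 5): z = -57
  (0, 7.25): z = 21.75

The smallest value is z = -72, attained at (9, 0).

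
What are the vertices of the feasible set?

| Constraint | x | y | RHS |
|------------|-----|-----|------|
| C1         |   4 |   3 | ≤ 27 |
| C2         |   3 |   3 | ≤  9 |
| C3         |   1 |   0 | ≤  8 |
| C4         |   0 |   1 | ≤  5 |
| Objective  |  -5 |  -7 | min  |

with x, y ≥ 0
Each vertex is the intersection of two constraint boundaries that also satisfies all remaining constraints:
  x = 0 and y = 0 → (0, 0)
  3x + 3y = 9 and y = 0 → (3, 0)
  3x + 3y = 9 and x = 0 → (0, 3)

Vertices: (0, 0), (3, 0), (0, 3)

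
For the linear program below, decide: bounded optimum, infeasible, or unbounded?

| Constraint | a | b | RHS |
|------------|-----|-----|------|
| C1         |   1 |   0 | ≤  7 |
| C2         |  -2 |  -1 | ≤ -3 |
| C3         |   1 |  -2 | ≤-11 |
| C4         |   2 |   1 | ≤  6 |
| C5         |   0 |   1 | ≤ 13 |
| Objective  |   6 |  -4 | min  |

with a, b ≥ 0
The point (0, 6) satisfies every constraint, so the LP is feasible; the constraints give a ≤ 7 and b ≤ 13, which with a, b ≥ 0 keep the feasible region inside a bounded box. A feasible, bounded LP attains a finite optimum at a vertex.

Evaluating z = 6a - 4b at each vertex:
  (0, 5.5): z = -22
  (0.2, 5.6): z = -21.2
  (0, 6): z = -24

Bounded optimum: z* = -24 at (0, 6).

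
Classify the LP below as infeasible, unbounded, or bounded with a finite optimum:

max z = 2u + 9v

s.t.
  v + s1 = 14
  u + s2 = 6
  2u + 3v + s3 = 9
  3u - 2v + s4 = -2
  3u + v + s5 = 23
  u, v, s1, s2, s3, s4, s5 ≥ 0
The point (0, 3) satisfies every constraint, so the LP is feasible; the constraints give u ≤ 6 and v ≤ 14, which with u, v ≥ 0 keep the feasible region inside a bounded box. A feasible, bounded LP attains a finite optimum at a vertex.

Evaluating z = 2u + 9v at each vertex:
  (0, 1): z = 9
  (0.9231, 2.385): z = 23.31
  (0, 3): z = 27

Bounded optimum: z* = 27 at (0, 3).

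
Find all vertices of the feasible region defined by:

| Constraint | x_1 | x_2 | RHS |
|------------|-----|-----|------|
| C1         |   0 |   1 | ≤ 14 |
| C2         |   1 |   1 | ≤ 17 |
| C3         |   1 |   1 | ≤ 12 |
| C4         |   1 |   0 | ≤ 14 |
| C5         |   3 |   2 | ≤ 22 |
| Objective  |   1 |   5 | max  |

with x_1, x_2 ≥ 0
Each vertex is the intersection of two constraint boundaries that also satisfies all remaining constraints:
  x_1 = 0 and x_2 = 0 → (0, 0)
  3x_1 + 2x_2 = 22 and x_2 = 0 → (7.333, 0)
  3x_1 + 2x_2 = 22 and x_1 = 0 → (0, 11)

Vertices: (0, 0), (7.333, 0), (0, 11)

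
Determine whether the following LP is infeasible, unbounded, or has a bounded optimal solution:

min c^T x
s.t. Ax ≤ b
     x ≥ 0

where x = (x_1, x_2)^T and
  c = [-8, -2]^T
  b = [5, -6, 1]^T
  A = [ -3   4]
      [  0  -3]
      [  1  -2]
Feasible point: (1, 2) satisfies every constraint, so the LP is feasible.
Direction d = (4, 3): for each constraint row a, a·d ≤ 0 —
  (-3)(4) + (4)(3) = 0 ≤ 0
  (0)(4) + (-3)(3) = -9 ≤ 0
  (1)(4) + (-2)(3) = -2 ≤ 0
and d ≥ 0, so (1, 2) + t·d stays feasible for every t ≥ 0. Along this ray z = -8x_1 - 2x_2 changes by -38 per unit t, so z → −∞.

Unbounded: there is a feasible ray along which z → −∞.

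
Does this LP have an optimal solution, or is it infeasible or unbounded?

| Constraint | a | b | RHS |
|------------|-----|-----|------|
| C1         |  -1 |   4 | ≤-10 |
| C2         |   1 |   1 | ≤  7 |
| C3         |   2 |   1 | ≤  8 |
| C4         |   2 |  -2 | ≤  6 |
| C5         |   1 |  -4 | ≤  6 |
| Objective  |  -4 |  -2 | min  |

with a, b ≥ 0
C5 requires a - 4b ≤ 6, while C1 (-a + 4b ≤ -10) is equivalent to a - 4b ≥ 10. Together they would need 10 ≤ a - 4b ≤ 6, which is impossible since 10 > 6. No point satisfies all constraints.

Infeasible — the constraint set is empty.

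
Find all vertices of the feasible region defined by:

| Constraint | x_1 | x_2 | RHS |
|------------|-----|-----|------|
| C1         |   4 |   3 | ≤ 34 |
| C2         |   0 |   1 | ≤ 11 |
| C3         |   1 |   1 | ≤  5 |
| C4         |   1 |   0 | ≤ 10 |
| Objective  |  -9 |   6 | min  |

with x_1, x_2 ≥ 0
Each vertex is the intersection of two constraint boundaries that also satisfies all remaining constraints:
  x_1 = 0 and x_2 = 0 → (0, 0)
  x_1 + x_2 = 5 and x_2 = 0 → (5, 0)
  x_1 + x_2 = 5 and x_1 = 0 → (0, 5)

Vertices: (0, 0), (5, 0), (0, 5)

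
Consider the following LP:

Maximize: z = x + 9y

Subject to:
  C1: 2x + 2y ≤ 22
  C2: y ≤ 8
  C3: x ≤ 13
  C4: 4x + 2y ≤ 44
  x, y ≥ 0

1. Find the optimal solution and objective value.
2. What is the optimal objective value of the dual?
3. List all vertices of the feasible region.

1. x = 3, y = 8, z = 75
2. 75 (by strong duality, equal to the primal optimum)
3. (0, 0), (11, 0), (3, 8), (0, 8)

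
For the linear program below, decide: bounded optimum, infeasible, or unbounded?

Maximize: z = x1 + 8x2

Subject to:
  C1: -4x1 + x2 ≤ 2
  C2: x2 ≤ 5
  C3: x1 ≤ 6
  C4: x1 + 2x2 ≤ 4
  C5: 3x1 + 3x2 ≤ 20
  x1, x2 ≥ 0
The point (0, 2) satisfies every constraint, so the LP is feasible; the constraints give x1 ≤ 6 and x2 ≤ 5, which with x1, x2 ≥ 0 keep the feasible region inside a bounded box. A feasible, bounded LP attains a finite optimum at a vertex.

Feasible with finite optimum z* = 16 at (0, 2).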